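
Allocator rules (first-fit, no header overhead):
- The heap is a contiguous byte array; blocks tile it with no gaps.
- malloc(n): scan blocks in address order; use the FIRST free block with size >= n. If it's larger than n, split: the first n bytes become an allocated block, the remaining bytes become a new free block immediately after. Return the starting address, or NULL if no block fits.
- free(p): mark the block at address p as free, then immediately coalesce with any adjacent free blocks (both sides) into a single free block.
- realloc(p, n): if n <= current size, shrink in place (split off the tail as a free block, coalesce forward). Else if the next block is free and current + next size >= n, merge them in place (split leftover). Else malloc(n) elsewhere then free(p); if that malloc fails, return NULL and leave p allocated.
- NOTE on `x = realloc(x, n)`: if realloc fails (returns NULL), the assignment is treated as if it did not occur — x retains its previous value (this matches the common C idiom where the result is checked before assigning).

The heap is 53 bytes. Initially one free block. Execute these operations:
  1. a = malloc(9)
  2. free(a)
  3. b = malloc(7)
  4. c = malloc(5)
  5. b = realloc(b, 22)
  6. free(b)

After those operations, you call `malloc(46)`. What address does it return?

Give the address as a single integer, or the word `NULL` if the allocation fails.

Answer: NULL

Derivation:
Op 1: a = malloc(9) -> a = 0; heap: [0-8 ALLOC][9-52 FREE]
Op 2: free(a) -> (freed a); heap: [0-52 FREE]
Op 3: b = malloc(7) -> b = 0; heap: [0-6 ALLOC][7-52 FREE]
Op 4: c = malloc(5) -> c = 7; heap: [0-6 ALLOC][7-11 ALLOC][12-52 FREE]
Op 5: b = realloc(b, 22) -> b = 12; heap: [0-6 FREE][7-11 ALLOC][12-33 ALLOC][34-52 FREE]
Op 6: free(b) -> (freed b); heap: [0-6 FREE][7-11 ALLOC][12-52 FREE]
malloc(46): first-fit scan over [0-6 FREE][7-11 ALLOC][12-52 FREE] -> NULL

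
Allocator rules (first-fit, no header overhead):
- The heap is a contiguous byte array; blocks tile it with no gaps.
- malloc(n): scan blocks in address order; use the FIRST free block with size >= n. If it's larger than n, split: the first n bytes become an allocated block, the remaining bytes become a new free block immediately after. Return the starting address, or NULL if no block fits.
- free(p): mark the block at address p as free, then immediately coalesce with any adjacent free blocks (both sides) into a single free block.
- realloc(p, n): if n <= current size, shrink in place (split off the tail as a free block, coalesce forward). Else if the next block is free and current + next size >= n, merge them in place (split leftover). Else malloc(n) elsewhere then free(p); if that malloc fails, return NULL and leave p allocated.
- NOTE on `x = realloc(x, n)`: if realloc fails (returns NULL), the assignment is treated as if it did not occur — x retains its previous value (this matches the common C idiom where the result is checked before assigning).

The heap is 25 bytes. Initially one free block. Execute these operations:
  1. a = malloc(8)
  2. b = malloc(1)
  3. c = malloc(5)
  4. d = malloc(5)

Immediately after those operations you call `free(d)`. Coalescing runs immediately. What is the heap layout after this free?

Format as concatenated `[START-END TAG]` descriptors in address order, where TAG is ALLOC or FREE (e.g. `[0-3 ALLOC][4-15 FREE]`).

Answer: [0-7 ALLOC][8-8 ALLOC][9-13 ALLOC][14-24 FREE]

Derivation:
Op 1: a = malloc(8) -> a = 0; heap: [0-7 ALLOC][8-24 FREE]
Op 2: b = malloc(1) -> b = 8; heap: [0-7 ALLOC][8-8 ALLOC][9-24 FREE]
Op 3: c = malloc(5) -> c = 9; heap: [0-7 ALLOC][8-8 ALLOC][9-13 ALLOC][14-24 FREE]
Op 4: d = malloc(5) -> d = 14; heap: [0-7 ALLOC][8-8 ALLOC][9-13 ALLOC][14-18 ALLOC][19-24 FREE]
free(d): d = 14 -> block [14-18 ALLOC]; mark free, coalesce with adjacent free neighbors -> [0-7 ALLOC][8-8 ALLOC][9-13 ALLOC][14-24 FREE]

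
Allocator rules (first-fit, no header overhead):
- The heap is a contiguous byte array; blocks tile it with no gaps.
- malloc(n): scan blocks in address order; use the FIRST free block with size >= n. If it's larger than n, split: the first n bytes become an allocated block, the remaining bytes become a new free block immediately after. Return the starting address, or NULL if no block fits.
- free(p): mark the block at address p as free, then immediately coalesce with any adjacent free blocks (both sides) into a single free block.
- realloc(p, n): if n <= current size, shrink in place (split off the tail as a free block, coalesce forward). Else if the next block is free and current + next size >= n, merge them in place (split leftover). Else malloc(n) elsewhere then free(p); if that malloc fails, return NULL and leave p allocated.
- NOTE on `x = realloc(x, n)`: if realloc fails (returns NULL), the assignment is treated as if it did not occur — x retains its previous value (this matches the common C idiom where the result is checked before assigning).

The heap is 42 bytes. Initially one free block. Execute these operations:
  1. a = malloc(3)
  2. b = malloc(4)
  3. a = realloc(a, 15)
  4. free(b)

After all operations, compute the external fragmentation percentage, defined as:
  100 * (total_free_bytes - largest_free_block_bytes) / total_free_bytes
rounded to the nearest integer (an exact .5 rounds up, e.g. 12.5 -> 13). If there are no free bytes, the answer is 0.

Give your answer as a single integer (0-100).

Op 1: a = malloc(3) -> a = 0; heap: [0-2 ALLOC][3-41 FREE]
Op 2: b = malloc(4) -> b = 3; heap: [0-2 ALLOC][3-6 ALLOC][7-41 FREE]
Op 3: a = realloc(a, 15) -> a = 7; heap: [0-2 FREE][3-6 ALLOC][7-21 ALLOC][22-41 FREE]
Op 4: free(b) -> (freed b); heap: [0-6 FREE][7-21 ALLOC][22-41 FREE]
Free blocks: [7 20] total_free=27 largest=20 -> 100*(27-20)/27 = 700/27 ≈ 25.926 -> rounds to 26

Answer: 26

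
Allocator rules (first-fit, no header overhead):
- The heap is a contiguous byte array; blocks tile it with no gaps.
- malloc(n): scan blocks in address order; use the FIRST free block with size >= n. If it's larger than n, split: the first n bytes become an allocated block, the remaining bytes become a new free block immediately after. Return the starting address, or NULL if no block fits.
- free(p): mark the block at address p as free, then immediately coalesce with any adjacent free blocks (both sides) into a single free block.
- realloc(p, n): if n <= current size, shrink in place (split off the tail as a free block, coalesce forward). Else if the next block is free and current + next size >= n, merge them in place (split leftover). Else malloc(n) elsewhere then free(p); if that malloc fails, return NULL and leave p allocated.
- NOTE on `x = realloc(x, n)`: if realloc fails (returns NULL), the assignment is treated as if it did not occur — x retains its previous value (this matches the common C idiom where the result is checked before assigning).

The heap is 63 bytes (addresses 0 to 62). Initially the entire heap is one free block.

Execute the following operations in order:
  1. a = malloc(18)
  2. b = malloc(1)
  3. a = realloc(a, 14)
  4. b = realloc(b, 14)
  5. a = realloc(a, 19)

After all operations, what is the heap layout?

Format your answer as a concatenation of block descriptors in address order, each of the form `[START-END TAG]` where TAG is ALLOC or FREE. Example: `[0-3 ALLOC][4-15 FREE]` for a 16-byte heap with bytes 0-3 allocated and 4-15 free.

Op 1: a = malloc(18) -> a = 0; heap: [0-17 ALLOC][18-62 FREE]
Op 2: b = malloc(1) -> b = 18; heap: [0-17 ALLOC][18-18 ALLOC][19-62 FREE]
Op 3: a = realloc(a, 14) -> a = 0; heap: [0-13 ALLOC][14-17 FREE][18-18 ALLOC][19-62 FREE]
Op 4: b = realloc(b, 14) -> b = 18; heap: [0-13 ALLOC][14-17 FREE][18-31 ALLOC][32-62 FREE]
Op 5: a = realloc(a, 19) -> a = 32; heap: [0-17 FREE][18-31 ALLOC][32-50 ALLOC][51-62 FREE]

Answer: [0-17 FREE][18-31 ALLOC][32-50 ALLOC][51-62 FREE]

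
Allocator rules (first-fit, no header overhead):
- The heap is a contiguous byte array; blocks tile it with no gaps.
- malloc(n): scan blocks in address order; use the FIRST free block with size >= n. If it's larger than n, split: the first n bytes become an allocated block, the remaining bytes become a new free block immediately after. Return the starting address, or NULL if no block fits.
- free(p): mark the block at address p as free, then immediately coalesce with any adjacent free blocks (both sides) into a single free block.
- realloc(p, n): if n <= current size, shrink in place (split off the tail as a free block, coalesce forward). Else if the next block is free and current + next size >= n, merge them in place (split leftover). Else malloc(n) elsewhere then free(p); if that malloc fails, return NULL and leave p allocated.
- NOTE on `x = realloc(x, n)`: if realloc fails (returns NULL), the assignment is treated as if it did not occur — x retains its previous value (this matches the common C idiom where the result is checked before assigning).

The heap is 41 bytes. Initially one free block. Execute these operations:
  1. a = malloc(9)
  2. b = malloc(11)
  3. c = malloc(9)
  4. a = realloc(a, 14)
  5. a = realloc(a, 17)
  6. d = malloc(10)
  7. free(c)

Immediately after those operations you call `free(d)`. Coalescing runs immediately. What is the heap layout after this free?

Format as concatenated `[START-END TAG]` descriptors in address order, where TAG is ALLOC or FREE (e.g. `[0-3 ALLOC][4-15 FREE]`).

Op 1: a = malloc(9) -> a = 0; heap: [0-8 ALLOC][9-40 FREE]
Op 2: b = malloc(11) -> b = 9; heap: [0-8 ALLOC][9-19 ALLOC][20-40 FREE]
Op 3: c = malloc(9) -> c = 20; heap: [0-8 ALLOC][9-19 ALLOC][20-28 ALLOC][29-40 FREE]
Op 4: a = realloc(a, 14) -> NULL (a unchanged); heap: [0-8 ALLOC][9-19 ALLOC][20-28 ALLOC][29-40 FREE]
Op 5: a = realloc(a, 17) -> NULL (a unchanged); heap: [0-8 ALLOC][9-19 ALLOC][20-28 ALLOC][29-40 FREE]
Op 6: d = malloc(10) -> d = 29; heap: [0-8 ALLOC][9-19 ALLOC][20-28 ALLOC][29-38 ALLOC][39-40 FREE]
Op 7: free(c) -> (freed c); heap: [0-8 ALLOC][9-19 ALLOC][20-28 FREE][29-38 ALLOC][39-40 FREE]
free(d): d = 29 -> block [29-38 ALLOC]; mark free, coalesce with adjacent free neighbors -> [0-8 ALLOC][9-19 ALLOC][20-40 FREE]

Answer: [0-8 ALLOC][9-19 ALLOC][20-40 FREE]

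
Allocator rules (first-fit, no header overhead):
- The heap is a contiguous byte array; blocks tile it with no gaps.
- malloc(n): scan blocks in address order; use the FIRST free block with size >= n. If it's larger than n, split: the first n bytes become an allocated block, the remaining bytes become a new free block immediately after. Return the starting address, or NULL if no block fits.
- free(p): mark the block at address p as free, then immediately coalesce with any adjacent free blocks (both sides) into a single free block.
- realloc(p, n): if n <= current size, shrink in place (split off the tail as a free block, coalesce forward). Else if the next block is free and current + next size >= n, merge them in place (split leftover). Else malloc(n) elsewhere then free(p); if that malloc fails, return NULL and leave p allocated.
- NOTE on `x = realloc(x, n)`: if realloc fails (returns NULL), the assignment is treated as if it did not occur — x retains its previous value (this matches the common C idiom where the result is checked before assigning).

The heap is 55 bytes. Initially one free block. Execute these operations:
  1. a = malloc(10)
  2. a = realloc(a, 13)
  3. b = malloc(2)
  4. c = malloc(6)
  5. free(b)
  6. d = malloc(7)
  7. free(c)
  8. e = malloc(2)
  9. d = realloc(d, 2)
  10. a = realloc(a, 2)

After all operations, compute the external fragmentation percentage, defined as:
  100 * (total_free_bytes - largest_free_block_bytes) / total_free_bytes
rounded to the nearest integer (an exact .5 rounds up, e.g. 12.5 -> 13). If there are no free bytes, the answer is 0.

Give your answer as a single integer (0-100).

Op 1: a = malloc(10) -> a = 0; heap: [0-9 ALLOC][10-54 FREE]
Op 2: a = realloc(a, 13) -> a = 0; heap: [0-12 ALLOC][13-54 FREE]
Op 3: b = malloc(2) -> b = 13; heap: [0-12 ALLOC][13-14 ALLOC][15-54 FREE]
Op 4: c = malloc(6) -> c = 15; heap: [0-12 ALLOC][13-14 ALLOC][15-20 ALLOC][21-54 FREE]
Op 5: free(b) -> (freed b); heap: [0-12 ALLOC][13-14 FREE][15-20 ALLOC][21-54 FREE]
Op 6: d = malloc(7) -> d = 21; heap: [0-12 ALLOC][13-14 FREE][15-20 ALLOC][21-27 ALLOC][28-54 FREE]
Op 7: free(c) -> (freed c); heap: [0-12 ALLOC][13-20 FREE][21-27 ALLOC][28-54 FREE]
Op 8: e = malloc(2) -> e = 13; heap: [0-12 ALLOC][13-14 ALLOC][15-20 FREE][21-27 ALLOC][28-54 FREE]
Op 9: d = realloc(d, 2) -> d = 21; heap: [0-12 ALLOC][13-14 ALLOC][15-20 FREE][21-22 ALLOC][23-54 FREE]
Op 10: a = realloc(a, 2) -> a = 0; heap: [0-1 ALLOC][2-12 FREE][13-14 ALLOC][15-20 FREE][21-22 ALLOC][23-54 FREE]
Free blocks: [11 6 32] total_free=49 largest=32 -> 100*(49-32)/49 = 1700/49 ≈ 34.694 -> rounds to 35

Answer: 35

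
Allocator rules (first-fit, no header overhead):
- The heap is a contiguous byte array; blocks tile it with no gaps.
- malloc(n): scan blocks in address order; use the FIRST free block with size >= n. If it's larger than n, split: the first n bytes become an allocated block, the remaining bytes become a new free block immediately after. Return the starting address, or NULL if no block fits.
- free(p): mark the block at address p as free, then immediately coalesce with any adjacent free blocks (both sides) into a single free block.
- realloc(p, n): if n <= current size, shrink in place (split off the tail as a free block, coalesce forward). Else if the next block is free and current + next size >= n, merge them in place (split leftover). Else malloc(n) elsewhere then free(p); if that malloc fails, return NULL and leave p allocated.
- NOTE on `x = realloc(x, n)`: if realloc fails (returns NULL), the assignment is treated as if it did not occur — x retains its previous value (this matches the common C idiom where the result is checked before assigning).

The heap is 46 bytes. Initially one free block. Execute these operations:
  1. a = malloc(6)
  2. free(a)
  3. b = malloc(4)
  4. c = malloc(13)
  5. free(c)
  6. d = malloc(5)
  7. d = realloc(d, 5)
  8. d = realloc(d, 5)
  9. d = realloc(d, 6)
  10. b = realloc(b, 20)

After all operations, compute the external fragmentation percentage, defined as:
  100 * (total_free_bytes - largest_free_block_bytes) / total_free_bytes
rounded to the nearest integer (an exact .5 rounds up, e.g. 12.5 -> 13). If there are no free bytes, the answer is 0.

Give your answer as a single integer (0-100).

Op 1: a = malloc(6) -> a = 0; heap: [0-5 ALLOC][6-45 FREE]
Op 2: free(a) -> (freed a); heap: [0-45 FREE]
Op 3: b = malloc(4) -> b = 0; heap: [0-3 ALLOC][4-45 FREE]
Op 4: c = malloc(13) -> c = 4; heap: [0-3 ALLOC][4-16 ALLOC][17-45 FREE]
Op 5: free(c) -> (freed c); heap: [0-3 ALLOC][4-45 FREE]
Op 6: d = malloc(5) -> d = 4; heap: [0-3 ALLOC][4-8 ALLOC][9-45 FREE]
Op 7: d = realloc(d, 5) -> d = 4; heap: [0-3 ALLOC][4-8 ALLOC][9-45 FREE]
Op 8: d = realloc(d, 5) -> d = 4; heap: [0-3 ALLOC][4-8 ALLOC][9-45 FREE]
Op 9: d = realloc(d, 6) -> d = 4; heap: [0-3 ALLOC][4-9 ALLOC][10-45 FREE]
Op 10: b = realloc(b, 20) -> b = 10; heap: [0-3 FREE][4-9 ALLOC][10-29 ALLOC][30-45 FREE]
Free blocks: [4 16] total_free=20 largest=16 -> 100*(20-16)/20 = 400/20 = 20

Answer: 20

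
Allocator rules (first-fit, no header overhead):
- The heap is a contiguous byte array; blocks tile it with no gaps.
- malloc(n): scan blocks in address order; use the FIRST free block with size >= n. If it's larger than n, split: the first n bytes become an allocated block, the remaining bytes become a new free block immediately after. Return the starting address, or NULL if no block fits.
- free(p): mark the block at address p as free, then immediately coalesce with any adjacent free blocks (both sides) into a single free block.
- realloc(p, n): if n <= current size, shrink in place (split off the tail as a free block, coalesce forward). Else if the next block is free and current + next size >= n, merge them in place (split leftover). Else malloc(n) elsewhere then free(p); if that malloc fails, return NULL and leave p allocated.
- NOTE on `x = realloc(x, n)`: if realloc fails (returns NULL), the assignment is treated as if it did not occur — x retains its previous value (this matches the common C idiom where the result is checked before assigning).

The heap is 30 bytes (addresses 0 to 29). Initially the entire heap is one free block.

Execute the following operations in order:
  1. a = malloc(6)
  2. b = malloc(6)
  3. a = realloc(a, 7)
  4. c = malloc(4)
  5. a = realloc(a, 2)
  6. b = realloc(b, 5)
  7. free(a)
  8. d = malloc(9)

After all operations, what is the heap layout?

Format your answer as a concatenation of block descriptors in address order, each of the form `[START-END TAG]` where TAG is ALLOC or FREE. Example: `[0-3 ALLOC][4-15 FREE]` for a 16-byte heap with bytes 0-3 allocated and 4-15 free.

Op 1: a = malloc(6) -> a = 0; heap: [0-5 ALLOC][6-29 FREE]
Op 2: b = malloc(6) -> b = 6; heap: [0-5 ALLOC][6-11 ALLOC][12-29 FREE]
Op 3: a = realloc(a, 7) -> a = 12; heap: [0-5 FREE][6-11 ALLOC][12-18 ALLOC][19-29 FREE]
Op 4: c = malloc(4) -> c = 0; heap: [0-3 ALLOC][4-5 FREE][6-11 ALLOC][12-18 ALLOC][19-29 FREE]
Op 5: a = realloc(a, 2) -> a = 12; heap: [0-3 ALLOC][4-5 FREE][6-11 ALLOC][12-13 ALLOC][14-29 FREE]
Op 6: b = realloc(b, 5) -> b = 6; heap: [0-3 ALLOC][4-5 FREE][6-10 ALLOC][11-11 FREE][12-13 ALLOC][14-29 FREE]
Op 7: free(a) -> (freed a); heap: [0-3 ALLOC][4-5 FREE][6-10 ALLOC][11-29 FREE]
Op 8: d = malloc(9) -> d = 11; heap: [0-3 ALLOC][4-5 FREE][6-10 ALLOC][11-19 ALLOC][20-29 FREE]

Answer: [0-3 ALLOC][4-5 FREE][6-10 ALLOC][11-19 ALLOC][20-29 FREE]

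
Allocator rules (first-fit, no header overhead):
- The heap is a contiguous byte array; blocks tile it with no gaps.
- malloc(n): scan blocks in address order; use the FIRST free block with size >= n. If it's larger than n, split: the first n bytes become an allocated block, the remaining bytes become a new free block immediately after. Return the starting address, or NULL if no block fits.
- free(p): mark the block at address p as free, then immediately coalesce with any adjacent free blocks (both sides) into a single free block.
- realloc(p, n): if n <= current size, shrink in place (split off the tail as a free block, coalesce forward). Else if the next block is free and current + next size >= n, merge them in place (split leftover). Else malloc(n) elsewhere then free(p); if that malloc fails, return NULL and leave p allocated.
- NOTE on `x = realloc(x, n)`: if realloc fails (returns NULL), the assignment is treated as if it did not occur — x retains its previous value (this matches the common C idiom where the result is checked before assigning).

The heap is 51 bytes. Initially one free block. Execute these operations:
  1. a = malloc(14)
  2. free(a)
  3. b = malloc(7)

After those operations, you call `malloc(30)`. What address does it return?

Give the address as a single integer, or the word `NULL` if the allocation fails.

Answer: 7

Derivation:
Op 1: a = malloc(14) -> a = 0; heap: [0-13 ALLOC][14-50 FREE]
Op 2: free(a) -> (freed a); heap: [0-50 FREE]
Op 3: b = malloc(7) -> b = 0; heap: [0-6 ALLOC][7-50 FREE]
malloc(30): first-fit scan over [0-6 ALLOC][7-50 FREE] -> 7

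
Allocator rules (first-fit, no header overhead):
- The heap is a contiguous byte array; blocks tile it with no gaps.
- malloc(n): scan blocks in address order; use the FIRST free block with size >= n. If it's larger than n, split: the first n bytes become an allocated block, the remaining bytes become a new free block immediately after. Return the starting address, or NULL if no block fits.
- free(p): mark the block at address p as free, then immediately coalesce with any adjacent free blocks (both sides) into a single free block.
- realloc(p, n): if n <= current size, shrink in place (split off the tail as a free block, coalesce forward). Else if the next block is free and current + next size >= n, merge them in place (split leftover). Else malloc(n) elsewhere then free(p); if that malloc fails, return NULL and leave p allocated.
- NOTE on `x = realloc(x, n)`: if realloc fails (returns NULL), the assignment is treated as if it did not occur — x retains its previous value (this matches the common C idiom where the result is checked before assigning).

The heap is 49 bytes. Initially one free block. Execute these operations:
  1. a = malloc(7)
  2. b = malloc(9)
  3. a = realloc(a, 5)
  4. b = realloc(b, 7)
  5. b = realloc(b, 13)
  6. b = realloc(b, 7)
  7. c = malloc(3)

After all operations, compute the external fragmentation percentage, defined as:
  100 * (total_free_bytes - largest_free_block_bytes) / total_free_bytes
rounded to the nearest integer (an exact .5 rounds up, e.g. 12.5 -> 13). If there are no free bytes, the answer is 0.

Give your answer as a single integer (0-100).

Op 1: a = malloc(7) -> a = 0; heap: [0-6 ALLOC][7-48 FREE]
Op 2: b = malloc(9) -> b = 7; heap: [0-6 ALLOC][7-15 ALLOC][16-48 FREE]
Op 3: a = realloc(a, 5) -> a = 0; heap: [0-4 ALLOC][5-6 FREE][7-15 ALLOC][16-48 FREE]
Op 4: b = realloc(b, 7) -> b = 7; heap: [0-4 ALLOC][5-6 FREE][7-13 ALLOC][14-48 FREE]
Op 5: b = realloc(b, 13) -> b = 7; heap: [0-4 ALLOC][5-6 FREE][7-19 ALLOC][20-48 FREE]
Op 6: b = realloc(b, 7) -> b = 7; heap: [0-4 ALLOC][5-6 FREE][7-13 ALLOC][14-48 FREE]
Op 7: c = malloc(3) -> c = 14; heap: [0-4 ALLOC][5-6 FREE][7-13 ALLOC][14-16 ALLOC][17-48 FREE]
Free blocks: [2 32] total_free=34 largest=32 -> 100*(34-32)/34 = 200/34 ≈ 5.882 -> rounds to 6

Answer: 6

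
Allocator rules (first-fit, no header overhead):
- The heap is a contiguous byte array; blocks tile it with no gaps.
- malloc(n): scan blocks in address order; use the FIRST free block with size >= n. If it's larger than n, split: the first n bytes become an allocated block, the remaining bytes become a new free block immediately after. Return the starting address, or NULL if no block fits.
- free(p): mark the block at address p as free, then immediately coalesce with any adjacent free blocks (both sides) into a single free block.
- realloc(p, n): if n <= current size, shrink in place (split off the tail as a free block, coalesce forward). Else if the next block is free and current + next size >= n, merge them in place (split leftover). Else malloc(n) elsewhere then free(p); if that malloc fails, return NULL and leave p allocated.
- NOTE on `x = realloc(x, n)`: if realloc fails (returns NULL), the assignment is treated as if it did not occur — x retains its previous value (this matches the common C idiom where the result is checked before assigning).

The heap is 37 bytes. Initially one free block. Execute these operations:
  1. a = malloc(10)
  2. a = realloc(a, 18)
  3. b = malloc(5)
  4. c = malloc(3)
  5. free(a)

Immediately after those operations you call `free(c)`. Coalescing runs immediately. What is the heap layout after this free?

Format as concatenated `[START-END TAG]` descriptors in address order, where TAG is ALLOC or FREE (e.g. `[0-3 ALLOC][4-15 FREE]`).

Answer: [0-17 FREE][18-22 ALLOC][23-36 FREE]

Derivation:
Op 1: a = malloc(10) -> a = 0; heap: [0-9 ALLOC][10-36 FREE]
Op 2: a = realloc(a, 18) -> a = 0; heap: [0-17 ALLOC][18-36 FREE]
Op 3: b = malloc(5) -> b = 18; heap: [0-17 ALLOC][18-22 ALLOC][23-36 FREE]
Op 4: c = malloc(3) -> c = 23; heap: [0-17 ALLOC][18-22 ALLOC][23-25 ALLOC][26-36 FREE]
Op 5: free(a) -> (freed a); heap: [0-17 FREE][18-22 ALLOC][23-25 ALLOC][26-36 FREE]
free(c): c = 23 -> block [23-25 ALLOC]; mark free, coalesce with adjacent free neighbors -> [0-17 FREE][18-22 ALLOC][23-36 FREE]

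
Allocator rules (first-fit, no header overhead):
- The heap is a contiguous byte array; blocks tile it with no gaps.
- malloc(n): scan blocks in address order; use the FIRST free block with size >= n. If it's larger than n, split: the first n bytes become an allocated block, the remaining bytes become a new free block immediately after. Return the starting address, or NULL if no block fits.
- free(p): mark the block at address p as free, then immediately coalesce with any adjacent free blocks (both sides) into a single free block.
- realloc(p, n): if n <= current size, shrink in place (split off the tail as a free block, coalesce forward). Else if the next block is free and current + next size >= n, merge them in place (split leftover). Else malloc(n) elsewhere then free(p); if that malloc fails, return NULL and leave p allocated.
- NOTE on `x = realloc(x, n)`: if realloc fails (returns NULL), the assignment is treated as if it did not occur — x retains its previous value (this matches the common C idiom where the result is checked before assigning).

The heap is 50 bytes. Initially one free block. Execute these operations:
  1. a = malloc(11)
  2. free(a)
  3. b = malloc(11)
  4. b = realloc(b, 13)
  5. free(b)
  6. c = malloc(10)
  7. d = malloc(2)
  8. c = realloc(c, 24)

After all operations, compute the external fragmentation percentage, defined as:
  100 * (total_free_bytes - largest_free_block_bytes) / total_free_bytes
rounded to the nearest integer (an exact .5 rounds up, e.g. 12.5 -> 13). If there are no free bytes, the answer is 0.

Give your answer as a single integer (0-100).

Answer: 42

Derivation:
Op 1: a = malloc(11) -> a = 0; heap: [0-10 ALLOC][11-49 FREE]
Op 2: free(a) -> (freed a); heap: [0-49 FREE]
Op 3: b = malloc(11) -> b = 0; heap: [0-10 ALLOC][11-49 FREE]
Op 4: b = realloc(b, 13) -> b = 0; heap: [0-12 ALLOC][13-49 FREE]
Op 5: free(b) -> (freed b); heap: [0-49 FREE]
Op 6: c = malloc(10) -> c = 0; heap: [0-9 ALLOC][10-49 FREE]
Op 7: d = malloc(2) -> d = 10; heap: [0-9 ALLOC][10-11 ALLOC][12-49 FREE]
Op 8: c = realloc(c, 24) -> c = 12; heap: [0-9 FREE][10-11 ALLOC][12-35 ALLOC][36-49 FREE]
Free blocks: [10 14] total_free=24 largest=14 -> 100*(24-14)/24 = 1000/24 ≈ 41.667 -> rounds to 42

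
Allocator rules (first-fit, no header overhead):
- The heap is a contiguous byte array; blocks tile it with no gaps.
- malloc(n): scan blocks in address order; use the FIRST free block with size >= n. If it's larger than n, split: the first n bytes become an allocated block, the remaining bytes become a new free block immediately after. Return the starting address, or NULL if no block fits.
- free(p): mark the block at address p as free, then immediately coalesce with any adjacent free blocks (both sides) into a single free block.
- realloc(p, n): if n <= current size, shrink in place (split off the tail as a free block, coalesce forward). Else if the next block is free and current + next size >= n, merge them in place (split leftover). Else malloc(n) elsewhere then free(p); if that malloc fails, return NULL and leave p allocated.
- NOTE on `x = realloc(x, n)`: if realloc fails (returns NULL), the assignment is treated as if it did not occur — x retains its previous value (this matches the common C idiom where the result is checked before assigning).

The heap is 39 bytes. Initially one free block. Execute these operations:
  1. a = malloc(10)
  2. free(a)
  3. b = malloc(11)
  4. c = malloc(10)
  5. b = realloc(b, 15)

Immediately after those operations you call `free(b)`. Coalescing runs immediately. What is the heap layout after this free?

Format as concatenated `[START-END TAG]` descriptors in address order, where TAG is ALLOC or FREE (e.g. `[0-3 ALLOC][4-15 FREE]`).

Answer: [0-10 FREE][11-20 ALLOC][21-38 FREE]

Derivation:
Op 1: a = malloc(10) -> a = 0; heap: [0-9 ALLOC][10-38 FREE]
Op 2: free(a) -> (freed a); heap: [0-38 FREE]
Op 3: b = malloc(11) -> b = 0; heap: [0-10 ALLOC][11-38 FREE]
Op 4: c = malloc(10) -> c = 11; heap: [0-10 ALLOC][11-20 ALLOC][21-38 FREE]
Op 5: b = realloc(b, 15) -> b = 21; heap: [0-10 FREE][11-20 ALLOC][21-35 ALLOC][36-38 FREE]
free(b): b = 21 -> block [21-35 ALLOC]; mark free, coalesce with adjacent free neighbors -> [0-10 FREE][11-20 ALLOC][21-38 FREE]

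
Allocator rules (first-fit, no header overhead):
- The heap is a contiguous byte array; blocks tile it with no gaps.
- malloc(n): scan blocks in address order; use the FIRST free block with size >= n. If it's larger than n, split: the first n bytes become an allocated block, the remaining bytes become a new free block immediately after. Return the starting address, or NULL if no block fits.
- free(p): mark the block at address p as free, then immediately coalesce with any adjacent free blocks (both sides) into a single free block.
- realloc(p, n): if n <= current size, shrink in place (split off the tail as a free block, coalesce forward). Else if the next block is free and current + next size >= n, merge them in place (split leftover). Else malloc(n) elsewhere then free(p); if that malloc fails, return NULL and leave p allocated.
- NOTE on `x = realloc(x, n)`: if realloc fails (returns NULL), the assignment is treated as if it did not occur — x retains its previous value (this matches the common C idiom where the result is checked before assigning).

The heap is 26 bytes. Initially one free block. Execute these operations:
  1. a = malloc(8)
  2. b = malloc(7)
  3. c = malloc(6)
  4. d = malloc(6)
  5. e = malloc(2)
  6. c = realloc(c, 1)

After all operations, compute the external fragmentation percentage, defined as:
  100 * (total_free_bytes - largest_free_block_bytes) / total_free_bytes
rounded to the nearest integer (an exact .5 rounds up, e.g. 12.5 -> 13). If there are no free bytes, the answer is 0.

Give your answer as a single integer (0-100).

Op 1: a = malloc(8) -> a = 0; heap: [0-7 ALLOC][8-25 FREE]
Op 2: b = malloc(7) -> b = 8; heap: [0-7 ALLOC][8-14 ALLOC][15-25 FREE]
Op 3: c = malloc(6) -> c = 15; heap: [0-7 ALLOC][8-14 ALLOC][15-20 ALLOC][21-25 FREE]
Op 4: d = malloc(6) -> d = NULL; heap: [0-7 ALLOC][8-14 ALLOC][15-20 ALLOC][21-25 FREE]
Op 5: e = malloc(2) -> e = 21; heap: [0-7 ALLOC][8-14 ALLOC][15-20 ALLOC][21-22 ALLOC][23-25 FREE]
Op 6: c = realloc(c, 1) -> c = 15; heap: [0-7 ALLOC][8-14 ALLOC][15-15 ALLOC][16-20 FREE][21-22 ALLOC][23-25 FREE]
Free blocks: [5 3] total_free=8 largest=5 -> 100*(8-5)/8 = 300/8 = 37.5 -> rounds to 38

Answer: 38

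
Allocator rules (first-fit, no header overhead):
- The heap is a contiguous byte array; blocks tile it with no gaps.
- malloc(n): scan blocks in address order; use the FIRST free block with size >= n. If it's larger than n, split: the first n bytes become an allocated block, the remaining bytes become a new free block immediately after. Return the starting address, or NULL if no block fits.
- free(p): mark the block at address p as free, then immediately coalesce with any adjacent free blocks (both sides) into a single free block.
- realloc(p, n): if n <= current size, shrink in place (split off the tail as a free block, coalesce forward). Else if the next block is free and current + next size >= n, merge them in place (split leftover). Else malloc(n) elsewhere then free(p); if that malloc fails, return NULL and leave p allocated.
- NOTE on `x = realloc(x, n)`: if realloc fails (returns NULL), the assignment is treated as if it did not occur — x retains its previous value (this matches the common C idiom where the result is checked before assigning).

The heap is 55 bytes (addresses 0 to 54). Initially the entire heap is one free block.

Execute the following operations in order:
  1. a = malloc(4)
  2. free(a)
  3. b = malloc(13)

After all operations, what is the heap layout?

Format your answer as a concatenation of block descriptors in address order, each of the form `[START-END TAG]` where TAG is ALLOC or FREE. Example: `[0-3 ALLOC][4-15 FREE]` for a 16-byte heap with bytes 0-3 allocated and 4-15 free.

Op 1: a = malloc(4) -> a = 0; heap: [0-3 ALLOC][4-54 FREE]
Op 2: free(a) -> (freed a); heap: [0-54 FREE]
Op 3: b = malloc(13) -> b = 0; heap: [0-12 ALLOC][13-54 FREE]

Answer: [0-12 ALLOC][13-54 FREE]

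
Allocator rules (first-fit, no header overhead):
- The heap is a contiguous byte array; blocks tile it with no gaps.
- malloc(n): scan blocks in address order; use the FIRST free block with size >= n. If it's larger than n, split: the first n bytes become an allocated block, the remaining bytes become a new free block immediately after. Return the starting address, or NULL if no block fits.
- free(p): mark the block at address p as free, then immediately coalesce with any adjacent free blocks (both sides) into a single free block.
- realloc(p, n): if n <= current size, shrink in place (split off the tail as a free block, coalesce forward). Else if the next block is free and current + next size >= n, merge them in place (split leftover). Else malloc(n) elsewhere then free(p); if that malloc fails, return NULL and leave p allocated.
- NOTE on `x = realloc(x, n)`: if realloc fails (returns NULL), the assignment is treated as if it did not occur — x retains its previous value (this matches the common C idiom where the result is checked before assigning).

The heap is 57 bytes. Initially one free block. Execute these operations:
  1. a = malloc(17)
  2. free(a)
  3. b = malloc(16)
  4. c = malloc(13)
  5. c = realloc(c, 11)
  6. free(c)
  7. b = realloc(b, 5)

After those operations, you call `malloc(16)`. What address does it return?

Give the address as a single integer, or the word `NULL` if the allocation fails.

Answer: 5

Derivation:
Op 1: a = malloc(17) -> a = 0; heap: [0-16 ALLOC][17-56 FREE]
Op 2: free(a) -> (freed a); heap: [0-56 FREE]
Op 3: b = malloc(16) -> b = 0; heap: [0-15 ALLOC][16-56 FREE]
Op 4: c = malloc(13) -> c = 16; heap: [0-15 ALLOC][16-28 ALLOC][29-56 FREE]
Op 5: c = realloc(c, 11) -> c = 16; heap: [0-15 ALLOC][16-26 ALLOC][27-56 FREE]
Op 6: free(c) -> (freed c); heap: [0-15 ALLOC][16-56 FREE]
Op 7: b = realloc(b, 5) -> b = 0; heap: [0-4 ALLOC][5-56 FREE]
malloc(16): first-fit scan over [0-4 ALLOC][5-56 FREE] -> 5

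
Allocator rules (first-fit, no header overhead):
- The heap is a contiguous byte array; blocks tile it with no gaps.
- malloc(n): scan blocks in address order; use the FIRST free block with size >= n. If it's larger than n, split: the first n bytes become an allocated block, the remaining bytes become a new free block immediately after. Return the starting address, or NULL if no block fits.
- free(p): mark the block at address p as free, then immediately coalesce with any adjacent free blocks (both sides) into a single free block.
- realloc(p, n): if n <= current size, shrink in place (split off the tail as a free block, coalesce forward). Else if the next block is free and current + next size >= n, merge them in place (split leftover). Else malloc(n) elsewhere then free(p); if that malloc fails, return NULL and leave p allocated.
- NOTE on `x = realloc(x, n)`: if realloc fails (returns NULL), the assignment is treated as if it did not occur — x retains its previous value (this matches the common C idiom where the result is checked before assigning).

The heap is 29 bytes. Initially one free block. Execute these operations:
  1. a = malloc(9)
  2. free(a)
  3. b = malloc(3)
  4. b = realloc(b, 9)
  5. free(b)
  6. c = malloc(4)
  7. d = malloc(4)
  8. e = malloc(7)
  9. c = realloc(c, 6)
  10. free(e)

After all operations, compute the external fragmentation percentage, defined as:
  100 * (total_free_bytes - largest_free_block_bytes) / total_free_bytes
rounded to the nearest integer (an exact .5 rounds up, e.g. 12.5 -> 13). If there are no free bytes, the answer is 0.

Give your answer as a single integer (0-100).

Answer: 58

Derivation:
Op 1: a = malloc(9) -> a = 0; heap: [0-8 ALLOC][9-28 FREE]
Op 2: free(a) -> (freed a); heap: [0-28 FREE]
Op 3: b = malloc(3) -> b = 0; heap: [0-2 ALLOC][3-28 FREE]
Op 4: b = realloc(b, 9) -> b = 0; heap: [0-8 ALLOC][9-28 FREE]
Op 5: free(b) -> (freed b); heap: [0-28 FREE]
Op 6: c = malloc(4) -> c = 0; heap: [0-3 ALLOC][4-28 FREE]
Op 7: d = malloc(4) -> d = 4; heap: [0-3 ALLOC][4-7 ALLOC][8-28 FREE]
Op 8: e = malloc(7) -> e = 8; heap: [0-3 ALLOC][4-7 ALLOC][8-14 ALLOC][15-28 FREE]
Op 9: c = realloc(c, 6) -> c = 15; heap: [0-3 FREE][4-7 ALLOC][8-14 ALLOC][15-20 ALLOC][21-28 FREE]
Op 10: free(e) -> (freed e); heap: [0-3 FREE][4-7 ALLOC][8-14 FREE][15-20 ALLOC][21-28 FREE]
Free blocks: [4 7 8] total_free=19 largest=8 -> 100*(19-8)/19 = 1100/19 ≈ 57.895 -> rounds to 58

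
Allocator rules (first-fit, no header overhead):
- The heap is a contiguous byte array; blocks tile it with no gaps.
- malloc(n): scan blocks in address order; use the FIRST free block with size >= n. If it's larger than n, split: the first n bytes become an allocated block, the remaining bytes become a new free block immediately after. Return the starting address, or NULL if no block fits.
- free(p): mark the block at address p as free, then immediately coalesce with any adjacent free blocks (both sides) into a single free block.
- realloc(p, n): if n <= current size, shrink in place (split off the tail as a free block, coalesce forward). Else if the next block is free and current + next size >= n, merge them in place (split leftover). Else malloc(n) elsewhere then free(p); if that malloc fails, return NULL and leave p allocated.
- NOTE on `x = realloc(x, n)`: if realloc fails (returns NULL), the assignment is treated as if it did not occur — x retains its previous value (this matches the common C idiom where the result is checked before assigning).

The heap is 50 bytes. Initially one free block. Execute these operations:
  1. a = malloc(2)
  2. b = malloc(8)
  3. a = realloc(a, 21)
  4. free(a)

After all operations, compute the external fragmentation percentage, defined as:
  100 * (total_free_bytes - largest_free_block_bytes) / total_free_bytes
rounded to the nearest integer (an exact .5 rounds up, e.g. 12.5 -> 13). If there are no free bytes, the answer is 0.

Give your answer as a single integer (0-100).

Answer: 5

Derivation:
Op 1: a = malloc(2) -> a = 0; heap: [0-1 ALLOC][2-49 FREE]
Op 2: b = malloc(8) -> b = 2; heap: [0-1 ALLOC][2-9 ALLOC][10-49 FREE]
Op 3: a = realloc(a, 21) -> a = 10; heap: [0-1 FREE][2-9 ALLOC][10-30 ALLOC][31-49 FREE]
Op 4: free(a) -> (freed a); heap: [0-1 FREE][2-9 ALLOC][10-49 FREE]
Free blocks: [2 40] total_free=42 largest=40 -> 100*(42-40)/42 = 200/42 ≈ 4.762 -> rounds to 5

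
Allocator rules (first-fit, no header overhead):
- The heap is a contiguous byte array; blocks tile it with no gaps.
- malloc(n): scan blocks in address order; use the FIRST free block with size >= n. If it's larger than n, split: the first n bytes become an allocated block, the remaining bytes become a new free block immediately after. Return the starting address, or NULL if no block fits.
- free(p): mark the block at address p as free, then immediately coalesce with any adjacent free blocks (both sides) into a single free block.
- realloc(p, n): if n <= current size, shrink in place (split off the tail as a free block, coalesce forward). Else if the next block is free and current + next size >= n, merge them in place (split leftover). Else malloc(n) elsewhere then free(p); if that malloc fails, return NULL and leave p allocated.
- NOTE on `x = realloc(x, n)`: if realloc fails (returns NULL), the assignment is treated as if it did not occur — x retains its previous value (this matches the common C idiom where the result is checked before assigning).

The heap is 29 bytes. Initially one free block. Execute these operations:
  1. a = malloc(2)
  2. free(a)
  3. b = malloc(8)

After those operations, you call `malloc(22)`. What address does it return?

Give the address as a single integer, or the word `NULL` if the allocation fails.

Op 1: a = malloc(2) -> a = 0; heap: [0-1 ALLOC][2-28 FREE]
Op 2: free(a) -> (freed a); heap: [0-28 FREE]
Op 3: b = malloc(8) -> b = 0; heap: [0-7 ALLOC][8-28 FREE]
malloc(22): first-fit scan over [0-7 ALLOC][8-28 FREE] -> NULL

Answer: NULL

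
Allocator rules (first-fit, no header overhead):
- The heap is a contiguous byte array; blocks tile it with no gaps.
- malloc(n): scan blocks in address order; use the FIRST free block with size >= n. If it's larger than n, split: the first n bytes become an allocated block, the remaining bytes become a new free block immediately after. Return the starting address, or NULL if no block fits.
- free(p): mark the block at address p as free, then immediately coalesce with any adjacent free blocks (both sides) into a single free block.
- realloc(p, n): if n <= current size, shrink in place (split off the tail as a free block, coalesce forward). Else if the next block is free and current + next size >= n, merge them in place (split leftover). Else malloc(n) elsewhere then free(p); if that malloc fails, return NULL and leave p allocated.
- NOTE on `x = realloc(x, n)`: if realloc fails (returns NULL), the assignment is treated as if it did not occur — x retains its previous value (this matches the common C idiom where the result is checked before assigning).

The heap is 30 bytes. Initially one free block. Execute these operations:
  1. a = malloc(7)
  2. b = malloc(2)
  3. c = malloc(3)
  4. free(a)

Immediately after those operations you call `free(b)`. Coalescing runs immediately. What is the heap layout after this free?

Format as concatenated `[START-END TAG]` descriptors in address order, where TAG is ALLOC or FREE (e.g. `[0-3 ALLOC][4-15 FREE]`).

Op 1: a = malloc(7) -> a = 0; heap: [0-6 ALLOC][7-29 FREE]
Op 2: b = malloc(2) -> b = 7; heap: [0-6 ALLOC][7-8 ALLOC][9-29 FREE]
Op 3: c = malloc(3) -> c = 9; heap: [0-6 ALLOC][7-8 ALLOC][9-11 ALLOC][12-29 FREE]
Op 4: free(a) -> (freed a); heap: [0-6 FREE][7-8 ALLOC][9-11 ALLOC][12-29 FREE]
free(b): b = 7 -> block [7-8 ALLOC]; mark free, coalesce with adjacent free neighbors -> [0-8 FREE][9-11 ALLOC][12-29 FREE]

Answer: [0-8 FREE][9-11 ALLOC][12-29 FREE]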